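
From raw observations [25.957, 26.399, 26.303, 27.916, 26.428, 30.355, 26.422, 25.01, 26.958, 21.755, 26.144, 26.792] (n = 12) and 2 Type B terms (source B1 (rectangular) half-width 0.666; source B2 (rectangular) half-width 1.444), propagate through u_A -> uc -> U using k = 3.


mean = (25.957 + 26.399 + 26.303 + 27.916 + 26.428 + 30.355 + 26.422 + 25.01 + 26.958 + 21.755 + 26.144 + 26.792) / 12 = 26.36991667
s = sqrt(sum((x - mean)^2)/(n-1)) = 1.9580843
u_A = s / sqrt(n) = 1.9580843 / sqrt(12) = 0.56525025
u_B1 = 0.666 / sqrt(3) = 0.38451528
u_B2 = 1.444 / sqrt(3) = 0.83369379
uc = sqrt(0.56525025^2 + 0.38451528^2 + 0.83369379^2) = 1.078149
U = k * uc = 3 * 1.078149
U = 3.2344

3.2344


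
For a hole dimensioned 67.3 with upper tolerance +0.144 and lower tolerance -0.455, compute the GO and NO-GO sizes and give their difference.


GO = nominal - lower_tol (smallest hole = maximum material condition)
GO = 67.3 - 0.455 = 66.845
NO-GO = nominal + upper_tol (largest hole = least material condition)
NO-GO = 67.3 + 0.144 = 67.444
spread = NO-GO - GO = 67.444 - 66.845 = 0.5990

0.5990


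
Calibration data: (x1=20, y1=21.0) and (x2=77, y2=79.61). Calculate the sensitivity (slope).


slope = (y2 - y1) / (x2 - x1)
= (79.61 - 21.0) / (77 - 20)
= 58.6100 / 57
= 1.0282

1.0282


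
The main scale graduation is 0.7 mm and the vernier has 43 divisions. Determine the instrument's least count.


LC = MSD / n_div
= 0.7 / 43
= 0.0163

0.0163


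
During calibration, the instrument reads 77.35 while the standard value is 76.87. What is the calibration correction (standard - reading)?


Correction = standard - reading
= 76.87 - 77.35
= -0.4800

-0.4800


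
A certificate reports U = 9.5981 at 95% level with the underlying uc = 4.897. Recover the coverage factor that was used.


k = U / uc
k = 9.5981 / 4.897
k = 1.96

1.96


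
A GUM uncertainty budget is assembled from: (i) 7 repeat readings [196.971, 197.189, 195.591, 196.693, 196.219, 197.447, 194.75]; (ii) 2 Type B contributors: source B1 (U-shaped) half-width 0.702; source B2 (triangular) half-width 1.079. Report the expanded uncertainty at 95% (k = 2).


mean = (196.971 + 197.189 + 195.591 + 196.693 + 196.219 + 197.447 + 194.75) / 7 = 196.4085714
s = sqrt(sum((x - mean)^2)/(n-1)) = 0.96088915
u_A = s / sqrt(n) = 0.96088915 / sqrt(7) = 0.36318196
u_B1 = 0.702 / sqrt(2) = 0.49638896
u_B2 = 1.079 / sqrt(6) = 0.44049991
uc = sqrt(0.36318196^2 + 0.49638896^2 + 0.44049991^2) = 0.75653374
U = k * uc = 2 * 0.75653374
U = 1.5131

1.5131


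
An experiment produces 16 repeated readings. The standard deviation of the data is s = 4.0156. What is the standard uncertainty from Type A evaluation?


u_A = s / sqrt(n)
u_A = 4.0156 / sqrt(16)
u_A = 4.0156 / 4
u_A = 1.0039

1.0039


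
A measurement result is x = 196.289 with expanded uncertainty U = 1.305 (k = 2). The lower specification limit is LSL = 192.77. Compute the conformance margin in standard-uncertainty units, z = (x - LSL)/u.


u = U / k = 1.305 / 2 = 0.6525
margin = |LSL - x| = |192.77 - 196.289| = 3.519
z = margin / u = 3.519 / 0.6525
z = 5.3931

5.3931


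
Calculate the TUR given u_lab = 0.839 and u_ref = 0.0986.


TUR = u_lab / u_ref
= 0.839 / 0.0986
= 8.5091

8.5091


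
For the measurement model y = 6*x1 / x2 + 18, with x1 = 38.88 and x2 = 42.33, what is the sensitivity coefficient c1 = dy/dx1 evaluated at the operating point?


y = 6*x1 / x2 + 18
dy/dx1 = 6/x2
Evaluate at x2 = 42.33: c1 = 6 / 42.33
c1 = 0.1417

0.1417


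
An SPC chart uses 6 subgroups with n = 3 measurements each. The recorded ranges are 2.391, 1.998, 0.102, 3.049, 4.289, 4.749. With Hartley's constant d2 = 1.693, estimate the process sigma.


R_bar = (2.391 + 1.998 + 0.102 + 3.049 + 4.289 + 4.749) / 6
R_bar = 16.578 / 6 = 2.763
sigma_hat = R_bar / d2 = 2.763 / 1.693 = 1.6320

1.6320


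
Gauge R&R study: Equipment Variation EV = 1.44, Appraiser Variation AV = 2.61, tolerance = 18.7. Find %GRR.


GRR = sqrt(EV^2 + AV^2) = sqrt(1.44^2 + 2.61^2) = 2.9808891
%GRR = GRR / tol * 100 = 2.9808891 / 18.7 * 100
%GRR = 15.9406

15.9406


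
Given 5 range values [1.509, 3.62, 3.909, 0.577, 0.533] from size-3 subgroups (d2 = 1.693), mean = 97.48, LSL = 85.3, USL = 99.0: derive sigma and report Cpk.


R_bar = (1.509 + 3.62 + 3.909 + 0.577 + 0.533) / 5 = 2.0296
sigma = R_bar / d2 = 2.0296 / 1.693 = 1.1988187
Cp = (USL - LSL)/(6*sigma) = (99.0 - 85.3)/(6*1.1988187) = 1.9047
Cpu = (99.0 - 97.48)/(3*1.1988187) = 0.4226
Cpl = (97.48 - 85.3)/(3*1.1988187) = 3.3867
Cpk = min(Cpu, Cpl) = 0.4226

0.4226


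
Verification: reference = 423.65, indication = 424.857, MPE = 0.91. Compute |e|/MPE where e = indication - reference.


e = indication - reference = 424.857 - 423.65 = 1.2070
|e| = 1.2070
ratio = |e| / MPE = 1.2070 / 0.91
ratio = 1.3264

1.3264


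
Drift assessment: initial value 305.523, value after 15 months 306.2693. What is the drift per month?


rate = (v2 - v1) / months
= (306.2693 - 305.523) / 15
= 0.7463 / 15
= 0.0498

0.0498


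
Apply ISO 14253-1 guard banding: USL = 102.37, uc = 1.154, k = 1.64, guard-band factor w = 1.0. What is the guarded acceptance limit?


U = k * uc = 1.64 * 1.154 = 1.89256
guard band g = w * U = 1.0 * 1.89256 = 1.89256
AL = USL - g = 102.37 - 1.89256
AL = 100.4774

100.4774


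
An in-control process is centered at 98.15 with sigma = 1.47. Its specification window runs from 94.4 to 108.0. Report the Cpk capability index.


Cpu = (USL - mean) / (3*sigma) = (108.0 - 98.15) / (3*1.47) = 2.2336
Cpl = (mean - LSL) / (3*sigma) = (98.15 - 94.4) / (3*1.47) = 0.8503
Cpk = min(Cpu, Cpl) = 0.8503

0.8503


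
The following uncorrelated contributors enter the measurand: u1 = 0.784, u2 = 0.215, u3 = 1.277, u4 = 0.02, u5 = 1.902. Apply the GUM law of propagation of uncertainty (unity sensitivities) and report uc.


uc = sqrt(0.784^2 + 0.215^2 + 1.277^2 + 0.02^2 + 1.902^2)
uc = sqrt(5.909614)
uc = 2.4310

2.4310


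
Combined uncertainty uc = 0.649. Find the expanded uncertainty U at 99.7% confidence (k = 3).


U = k * uc
U = 3 * 0.649
U = 1.9470

1.9470


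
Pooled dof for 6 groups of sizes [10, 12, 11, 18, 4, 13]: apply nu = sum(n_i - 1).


nu = sum_i (n_i - 1)
nu = ((10 - 1) + (12 - 1) + (11 - 1) + (18 - 1) + (4 - 1) + (13 - 1))
nu = 9 + 11 + 10 + 17 + 3 + 12
nu = 62

62


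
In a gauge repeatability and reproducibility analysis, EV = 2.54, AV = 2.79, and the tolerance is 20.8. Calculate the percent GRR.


GRR = sqrt(EV^2 + AV^2) = sqrt(2.54^2 + 2.79^2) = 3.7730227
%GRR = GRR / tol * 100 = 3.7730227 / 20.8 * 100
%GRR = 18.1395

18.1395


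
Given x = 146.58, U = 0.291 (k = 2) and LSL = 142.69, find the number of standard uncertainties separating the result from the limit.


u = U / k = 0.291 / 2 = 0.1455
margin = |LSL - x| = |142.69 - 146.58| = 3.89
z = margin / u = 3.89 / 0.1455
z = 26.7354

26.7354


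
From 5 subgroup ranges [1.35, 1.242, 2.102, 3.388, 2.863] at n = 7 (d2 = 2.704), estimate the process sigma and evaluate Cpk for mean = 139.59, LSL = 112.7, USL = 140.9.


R_bar = (1.35 + 1.242 + 2.102 + 3.388 + 2.863) / 5 = 2.189
sigma = R_bar / d2 = 2.189 / 2.704 = 0.80954142
Cp = (USL - LSL)/(6*sigma) = (140.9 - 112.7)/(6*0.80954142) = 5.8058
Cpu = (140.9 - 139.59)/(3*0.80954142) = 0.5394
Cpl = (139.59 - 112.7)/(3*0.80954142) = 11.0721
Cpk = min(Cpu, Cpl) = 0.5394

0.5394


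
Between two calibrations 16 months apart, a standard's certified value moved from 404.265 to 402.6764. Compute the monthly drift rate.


rate = (v2 - v1) / months
= (402.6764 - 404.265) / 16
= -1.5886 / 16
= -0.0993

-0.0993


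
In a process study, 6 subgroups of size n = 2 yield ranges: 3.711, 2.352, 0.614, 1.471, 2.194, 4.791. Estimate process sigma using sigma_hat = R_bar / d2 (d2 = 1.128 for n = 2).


R_bar = (3.711 + 2.352 + 0.614 + 1.471 + 2.194 + 4.791) / 6
R_bar = 15.133 / 6 = 2.5221667
sigma_hat = R_bar / d2 = 2.5221667 / 1.128 = 2.2360

2.2360


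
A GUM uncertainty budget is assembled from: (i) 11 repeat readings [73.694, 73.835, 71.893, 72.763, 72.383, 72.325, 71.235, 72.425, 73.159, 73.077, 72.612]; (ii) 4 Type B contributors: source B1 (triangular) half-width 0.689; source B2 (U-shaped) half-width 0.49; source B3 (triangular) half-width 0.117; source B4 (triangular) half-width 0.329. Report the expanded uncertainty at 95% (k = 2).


mean = (73.694 + 73.835 + 71.893 + 72.763 + 72.383 + 72.325 + 71.235 + 72.425 + 73.159 + 73.077 + 72.612) / 11 = 72.67281818
s = sqrt(sum((x - mean)^2)/(n-1)) = 0.75808111
u_A = s / sqrt(n) = 0.75808111 / sqrt(11) = 0.22857005
u_B1 = 0.689 / sqrt(6) = 0.28128307
u_B2 = 0.49 / sqrt(2) = 0.34648232
u_B3 = 0.117 / sqrt(6) = 0.04776505
u_B4 = 0.329 / sqrt(6) = 0.13431369
uc = sqrt(0.22857005^2 + 0.28128307^2 + 0.34648232^2 + 0.04776505^2 + 0.13431369^2) = 0.52128313
U = k * uc = 2 * 0.52128313
U = 1.0426

1.0426


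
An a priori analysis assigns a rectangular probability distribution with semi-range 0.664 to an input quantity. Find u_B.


u_B = half_width / sqrt(3)
u_B = 0.664 / 1.7320508
u_B = 0.3834

0.3834


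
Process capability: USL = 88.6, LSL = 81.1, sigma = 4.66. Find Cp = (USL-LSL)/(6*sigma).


Cp = (USL - LSL) / (6 * sigma)
= (88.6 - 81.1) / (6 * 4.66)
= 7.5000 / 27.9600
= 0.2682

0.2682


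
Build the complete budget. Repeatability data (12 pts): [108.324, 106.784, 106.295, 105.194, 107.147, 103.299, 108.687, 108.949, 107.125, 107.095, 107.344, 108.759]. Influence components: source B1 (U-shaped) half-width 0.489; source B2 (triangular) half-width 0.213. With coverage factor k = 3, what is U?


mean = (108.324 + 106.784 + 106.295 + 105.194 + 107.147 + 103.299 + 108.687 + 108.949 + 107.125 + 107.095 + 107.344 + 108.759) / 12 = 107.0835
s = sqrt(sum((x - mean)^2)/(n-1)) = 1.6257942
u_A = s / sqrt(n) = 1.6257942 / sqrt(12) = 0.46932636
u_B1 = 0.489 / sqrt(2) = 0.34577522
u_B2 = 0.213 / sqrt(6) = 0.086956886
uc = sqrt(0.46932636^2 + 0.34577522^2 + 0.086956886^2) = 0.58939735
U = k * uc = 3 * 0.58939735
U = 1.7682

1.7682


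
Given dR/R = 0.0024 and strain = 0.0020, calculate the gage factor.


GF = (dR/R) / epsilon
= 0.0024 / 0.0020
= 1.2000

1.2000


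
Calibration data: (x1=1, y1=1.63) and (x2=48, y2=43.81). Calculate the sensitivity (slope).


slope = (y2 - y1) / (x2 - x1)
= (43.81 - 1.63) / (48 - 1)
= 42.1800 / 47
= 0.8974

0.8974


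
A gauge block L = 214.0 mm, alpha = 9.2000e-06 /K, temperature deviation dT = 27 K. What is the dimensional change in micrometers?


dL = L * alpha * dT
= 214.0 * 9.2000e-06 * 27
= 0.0531576 mm
dL_um = 0.0531576 * 1000 = 53.1576 um

53.1576


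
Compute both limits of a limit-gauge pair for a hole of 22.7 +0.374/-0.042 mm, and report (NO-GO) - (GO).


GO = nominal - lower_tol (smallest hole = maximum material condition)
GO = 22.7 - 0.042 = 22.658
NO-GO = nominal + upper_tol (largest hole = least material condition)
NO-GO = 22.7 + 0.374 = 23.074
spread = NO-GO - GO = 23.074 - 22.658 = 0.4160

0.4160


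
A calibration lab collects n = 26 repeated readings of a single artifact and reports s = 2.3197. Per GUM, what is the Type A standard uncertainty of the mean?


u_A = s / sqrt(n)
u_A = 2.3197 / sqrt(26)
u_A = 2.3197 / 5.0990195
u_A = 0.4549

0.4549


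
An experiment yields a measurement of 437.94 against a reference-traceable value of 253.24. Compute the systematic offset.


Systematic error = measured - true
= 437.94 - 253.24
= 184.7000

184.7000


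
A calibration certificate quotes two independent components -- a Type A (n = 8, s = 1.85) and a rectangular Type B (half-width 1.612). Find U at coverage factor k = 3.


u_A = s / sqrt(n) = 1.85 / sqrt(8) = 0.65407377
u_B = half_width / sqrt(3) = 1.612 / sqrt(3) = 0.93068863
uc = sqrt(u_A^2 + u_B^2) = sqrt(0.65407377^2 + 0.93068863^2) = 1.1375385
U = k * uc = 3 * 1.1375385
U = 3.4126

3.4126


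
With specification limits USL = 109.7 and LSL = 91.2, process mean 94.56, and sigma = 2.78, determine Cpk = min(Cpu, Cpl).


Cpu = (USL - mean) / (3*sigma) = (109.7 - 94.56) / (3*2.78) = 1.8153
Cpl = (mean - LSL) / (3*sigma) = (94.56 - 91.2) / (3*2.78) = 0.4029
Cpk = min(Cpu, Cpl) = 0.4029

0.4029


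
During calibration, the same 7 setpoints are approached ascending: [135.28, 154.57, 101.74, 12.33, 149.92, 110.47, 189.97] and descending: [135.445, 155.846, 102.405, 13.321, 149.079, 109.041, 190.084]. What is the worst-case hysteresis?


|135.28 - 135.445| = 0.1650
|154.57 - 155.846| = 1.2760
|101.74 - 102.405| = 0.6650
|12.33 - 13.321| = 0.9910
|149.92 - 149.079| = 0.8410
|110.47 - 109.041| = 1.4290
|189.97 - 190.084| = 0.1140
hysteresis = max(diffs) = 1.4290

1.4290


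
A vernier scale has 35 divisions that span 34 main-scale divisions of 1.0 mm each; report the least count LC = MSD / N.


LC = MSD / n_div
= 1.0 / 35
= 0.0286

0.0286


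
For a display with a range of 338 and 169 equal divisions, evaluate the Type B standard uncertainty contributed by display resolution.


resolution = range / divisions
resolution = 338 / 169 = 2
u_res = resolution / (2*sqrt(3))
u_res = 2 / 3.4641016
u_res = 0.5774

0.5774


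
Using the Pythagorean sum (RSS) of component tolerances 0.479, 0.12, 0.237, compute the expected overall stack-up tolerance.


RSS = sqrt(0.479^2 + 0.12^2 + 0.237^2)
= sqrt(0.30001)
= 0.5477

0.5477


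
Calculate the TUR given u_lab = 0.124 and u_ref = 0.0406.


TUR = u_lab / u_ref
= 0.124 / 0.0406
= 3.0542

3.0542


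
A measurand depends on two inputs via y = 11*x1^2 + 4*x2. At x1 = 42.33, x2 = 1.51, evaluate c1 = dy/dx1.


y = 11*x1^2 + 4*x2
dy/dx1 = 2*11*x1
Evaluate at x1 = 42.33: c1 = 22 * 42.33
c1 = 931.2600

931.2600


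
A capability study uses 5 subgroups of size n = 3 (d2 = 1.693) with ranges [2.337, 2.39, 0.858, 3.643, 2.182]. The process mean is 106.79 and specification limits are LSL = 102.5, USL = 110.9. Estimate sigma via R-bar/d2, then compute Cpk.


R_bar = (2.337 + 2.39 + 0.858 + 3.643 + 2.182) / 5 = 2.282
sigma = R_bar / d2 = 2.282 / 1.693 = 1.3479031
Cp = (USL - LSL)/(6*sigma) = (110.9 - 102.5)/(6*1.3479031) = 1.0387
Cpu = (110.9 - 106.79)/(3*1.3479031) = 1.0164
Cpl = (106.79 - 102.5)/(3*1.3479031) = 1.0609
Cpk = min(Cpu, Cpl) = 1.0164

1.0164


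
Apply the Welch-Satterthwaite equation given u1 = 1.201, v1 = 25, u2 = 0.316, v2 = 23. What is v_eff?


uc = sqrt(u1^2 + u2^2) = sqrt(1.201^2 + 0.316^2) = 1.2418764
v_eff = uc^4 / (u1^4/v1 + u2^4/v2)
= 1.2418764^4 / (1.201^4/25 + 0.316^4/23)
= 2.3785566 / 0.083654357
v_eff = 28.4331

28.4331


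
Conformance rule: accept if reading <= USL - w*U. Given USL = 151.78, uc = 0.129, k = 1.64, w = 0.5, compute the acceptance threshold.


U = k * uc = 1.64 * 0.129 = 0.21156
guard band g = w * U = 0.5 * 0.21156 = 0.10578
AL = USL - g = 151.78 - 0.10578
AL = 151.6742

151.6742


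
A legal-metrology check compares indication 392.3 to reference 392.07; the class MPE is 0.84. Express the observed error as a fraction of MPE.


e = indication - reference = 392.3 - 392.07 = 0.2300
|e| = 0.2300
ratio = |e| / MPE = 0.2300 / 0.84
ratio = 0.2738

0.2738


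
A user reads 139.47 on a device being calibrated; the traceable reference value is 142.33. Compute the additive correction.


Correction = standard - reading
= 142.33 - 139.47
= 2.8600

2.8600


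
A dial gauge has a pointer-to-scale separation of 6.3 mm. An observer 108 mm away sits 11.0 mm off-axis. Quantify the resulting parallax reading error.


error = h * offset / d
= 6.3 * 11.0 / 108
= 0.6417

0.6417


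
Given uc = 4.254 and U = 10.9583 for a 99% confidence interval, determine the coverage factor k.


k = U / uc
k = 10.9583 / 4.254
k = 2.576

2.576


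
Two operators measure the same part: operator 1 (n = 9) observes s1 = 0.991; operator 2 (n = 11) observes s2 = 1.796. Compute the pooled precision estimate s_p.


s_p = sqrt(((n1-1)*s1^2 + (n2-1)*s2^2) / (n1+n2-2))
numerator = (9-1)*0.991^2 + (11-1)*1.796^2 = 7.856648 + 32.25616 = 40.112808
denominator = 9 + 11 - 2 = 18
s_p^2 = 40.112808 / 18 = 2.2284893
s_p = sqrt(2.2284893) = 1.4928

1.4928


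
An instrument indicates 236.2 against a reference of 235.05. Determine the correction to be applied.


Correction = standard - reading
= 235.05 - 236.2
= -1.1500

-1.1500


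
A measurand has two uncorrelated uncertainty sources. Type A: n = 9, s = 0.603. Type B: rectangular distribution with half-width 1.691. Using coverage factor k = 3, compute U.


u_A = s / sqrt(n) = 0.603 / sqrt(9) = 0.201
u_B = half_width / sqrt(3) = 1.691 / sqrt(3) = 0.97629931
uc = sqrt(u_A^2 + u_B^2) = sqrt(0.201^2 + 0.97629931^2) = 0.99677547
U = k * uc = 3 * 0.99677547
U = 2.9903

2.9903


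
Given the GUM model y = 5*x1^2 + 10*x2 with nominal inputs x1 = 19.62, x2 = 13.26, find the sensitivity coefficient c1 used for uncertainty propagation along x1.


y = 5*x1^2 + 10*x2
dy/dx1 = 2*5*x1
Evaluate at x1 = 19.62: c1 = 10 * 19.62
c1 = 196.2000

196.2000


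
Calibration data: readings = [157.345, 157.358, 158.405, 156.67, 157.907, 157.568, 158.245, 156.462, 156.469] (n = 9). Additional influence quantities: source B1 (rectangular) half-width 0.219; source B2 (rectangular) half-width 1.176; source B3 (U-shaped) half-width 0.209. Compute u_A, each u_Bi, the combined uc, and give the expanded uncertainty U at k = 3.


mean = (157.345 + 157.358 + 158.405 + 156.67 + 157.907 + 157.568 + 158.245 + 156.462 + 156.469) / 9 = 157.381
s = sqrt(sum((x - mean)^2)/(n-1)) = 0.73232233
u_A = s / sqrt(n) = 0.73232233 / sqrt(9) = 0.24410744
u_B1 = 0.219 / sqrt(3) = 0.12643971
u_B2 = 1.176 / sqrt(3) = 0.67896392
u_B3 = 0.209 / sqrt(2) = 0.14778532
uc = sqrt(0.24410744^2 + 0.12643971^2 + 0.67896392^2 + 0.14778532^2) = 0.74726699
U = k * uc = 3 * 0.74726699
U = 2.2418

2.2418


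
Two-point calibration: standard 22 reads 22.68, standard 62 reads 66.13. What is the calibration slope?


slope = (y2 - y1) / (x2 - x1)
= (66.13 - 22.68) / (62 - 22)
= 43.4500 / 40
= 1.0862

1.0862


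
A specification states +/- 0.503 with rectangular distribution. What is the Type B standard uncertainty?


u_B = half_width / sqrt(3)
u_B = 0.503 / 1.7320508
u_B = 0.2904

0.2904


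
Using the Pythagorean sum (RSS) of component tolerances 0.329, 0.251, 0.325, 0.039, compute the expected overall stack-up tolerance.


RSS = sqrt(0.329^2 + 0.251^2 + 0.325^2 + 0.039^2)
= sqrt(0.278388)
= 0.5276

0.5276


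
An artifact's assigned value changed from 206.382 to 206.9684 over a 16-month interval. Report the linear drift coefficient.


rate = (v2 - v1) / months
= (206.9684 - 206.382) / 16
= 0.5864 / 16
= 0.0366

0.0366


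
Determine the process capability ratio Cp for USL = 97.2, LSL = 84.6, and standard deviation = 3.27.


Cp = (USL - LSL) / (6 * sigma)
= (97.2 - 84.6) / (6 * 3.27)
= 12.6000 / 19.6200
= 0.6422

0.6422


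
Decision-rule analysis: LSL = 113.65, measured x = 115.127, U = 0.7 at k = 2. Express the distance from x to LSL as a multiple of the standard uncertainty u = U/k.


u = U / k = 0.7 / 2 = 0.35
margin = |LSL - x| = |113.65 - 115.127| = 1.477
z = margin / u = 1.477 / 0.35
z = 4.2200

4.2200


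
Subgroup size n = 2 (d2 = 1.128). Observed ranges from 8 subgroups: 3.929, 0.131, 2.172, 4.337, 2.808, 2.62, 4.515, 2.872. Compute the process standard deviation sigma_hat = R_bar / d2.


R_bar = (3.929 + 0.131 + 2.172 + 4.337 + 2.808 + 2.62 + 4.515 + 2.872) / 8
R_bar = 23.384 / 8 = 2.923
sigma_hat = R_bar / d2 = 2.923 / 1.128 = 2.5913

2.5913


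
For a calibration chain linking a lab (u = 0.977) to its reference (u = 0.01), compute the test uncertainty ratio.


TUR = u_lab / u_ref
= 0.977 / 0.01
= 97.7000

97.7000


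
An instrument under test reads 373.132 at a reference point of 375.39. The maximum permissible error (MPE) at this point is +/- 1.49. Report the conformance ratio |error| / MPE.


e = indication - reference = 373.132 - 375.39 = -2.2580
|e| = 2.2580
ratio = |e| / MPE = 2.2580 / 1.49
ratio = 1.5154

1.5154


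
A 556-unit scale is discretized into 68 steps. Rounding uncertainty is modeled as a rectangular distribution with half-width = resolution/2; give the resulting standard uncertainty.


resolution = range / divisions
resolution = 556 / 68 = 8.1764706
u_res = resolution / (2*sqrt(3))
u_res = 8.1764706 / 3.4641016
u_res = 2.3603

2.3603


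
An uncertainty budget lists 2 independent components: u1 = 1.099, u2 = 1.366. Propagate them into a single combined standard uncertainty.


uc = sqrt(1.099^2 + 1.366^2)
uc = sqrt(3.073757)
uc = 1.7532

1.7532


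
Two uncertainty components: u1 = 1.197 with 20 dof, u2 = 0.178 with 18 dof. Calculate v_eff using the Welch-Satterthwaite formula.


uc = sqrt(u1^2 + u2^2) = sqrt(1.197^2 + 0.178^2) = 1.2101624
v_eff = uc^4 / (u1^4/v1 + u2^4/v2)
= 1.2101624^4 / (1.197^4/20 + 0.178^4/18)
= 2.1447398 / 0.10270285
v_eff = 20.8830

20.8830


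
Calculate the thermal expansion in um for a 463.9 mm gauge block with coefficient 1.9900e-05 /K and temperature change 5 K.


dL = L * alpha * dT
= 463.9 * 1.9900e-05 * 5
= 0.0461580 mm
dL_um = 0.0461580 * 1000 = 46.1580 um

46.1580


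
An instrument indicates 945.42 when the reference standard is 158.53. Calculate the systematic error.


Systematic error = measured - true
= 945.42 - 158.53
= 786.8900

786.8900


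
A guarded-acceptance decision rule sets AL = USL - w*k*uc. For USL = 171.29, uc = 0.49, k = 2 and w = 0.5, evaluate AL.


U = k * uc = 2 * 0.49 = 0.98
guard band g = w * U = 0.5 * 0.98 = 0.49
AL = USL - g = 171.29 - 0.49
AL = 170.8000

170.8000


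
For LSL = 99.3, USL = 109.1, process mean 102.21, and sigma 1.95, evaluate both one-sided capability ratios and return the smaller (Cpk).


Cpu = (USL - mean) / (3*sigma) = (109.1 - 102.21) / (3*1.95) = 1.1778
Cpl = (mean - LSL) / (3*sigma) = (102.21 - 99.3) / (3*1.95) = 0.4974
Cpk = min(Cpu, Cpl) = 0.4974

0.4974


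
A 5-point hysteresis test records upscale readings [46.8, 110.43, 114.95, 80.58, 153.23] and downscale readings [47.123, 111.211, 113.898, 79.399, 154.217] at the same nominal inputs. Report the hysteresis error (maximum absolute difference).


|46.8 - 47.123| = 0.3230
|110.43 - 111.211| = 0.7810
|114.95 - 113.898| = 1.0520
|80.58 - 79.399| = 1.1810
|153.23 - 154.217| = 0.9870
hysteresis = max(diffs) = 1.1810

1.1810


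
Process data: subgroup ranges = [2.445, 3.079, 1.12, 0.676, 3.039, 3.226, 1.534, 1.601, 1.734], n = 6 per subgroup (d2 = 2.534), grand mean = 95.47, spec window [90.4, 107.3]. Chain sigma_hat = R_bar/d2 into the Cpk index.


R_bar = (2.445 + 3.079 + 1.12 + 0.676 + 3.039 + 3.226 + 1.534 + 1.601 + 1.734) / 9 = 2.0504444
sigma = R_bar / d2 = 2.0504444 / 2.534 = 0.80917301
Cp = (USL - LSL)/(6*sigma) = (107.3 - 90.4)/(6*0.80917301) = 3.4809
Cpu = (107.3 - 95.47)/(3*0.80917301) = 4.8733
Cpl = (95.47 - 90.4)/(3*0.80917301) = 2.0886
Cpk = min(Cpu, Cpl) = 2.0886

2.0886


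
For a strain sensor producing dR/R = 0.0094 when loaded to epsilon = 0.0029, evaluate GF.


GF = (dR/R) / epsilon
= 0.0094 / 0.0029
= 3.2414

3.2414


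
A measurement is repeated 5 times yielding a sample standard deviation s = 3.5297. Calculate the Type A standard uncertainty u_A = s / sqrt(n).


u_A = s / sqrt(n)
u_A = 3.5297 / sqrt(5)
u_A = 3.5297 / 2.236068
u_A = 1.5785

1.5785


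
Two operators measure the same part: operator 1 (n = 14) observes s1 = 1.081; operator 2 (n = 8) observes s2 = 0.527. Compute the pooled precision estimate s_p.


s_p = sqrt(((n1-1)*s1^2 + (n2-1)*s2^2) / (n1+n2-2))
numerator = (14-1)*1.081^2 + (8-1)*0.527^2 = 15.191293 + 1.944103 = 17.135396
denominator = 14 + 8 - 2 = 20
s_p^2 = 17.135396 / 20 = 0.8567698
s_p = sqrt(0.8567698) = 0.9256

0.9256


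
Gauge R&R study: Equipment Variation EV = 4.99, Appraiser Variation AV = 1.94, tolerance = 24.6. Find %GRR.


GRR = sqrt(EV^2 + AV^2) = sqrt(4.99^2 + 1.94^2) = 5.3538491
%GRR = GRR / tol * 100 = 5.3538491 / 24.6 * 100
%GRR = 21.7636

21.7636


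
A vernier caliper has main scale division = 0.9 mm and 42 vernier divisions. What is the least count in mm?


LC = MSD / n_div
= 0.9 / 42
= 0.0214

0.0214


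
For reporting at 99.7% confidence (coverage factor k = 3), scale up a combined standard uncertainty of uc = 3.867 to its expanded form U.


U = k * uc
U = 3 * 3.867
U = 11.6010

11.6010


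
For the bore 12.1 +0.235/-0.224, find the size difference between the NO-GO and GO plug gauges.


GO = nominal - lower_tol (smallest hole = maximum material condition)
GO = 12.1 - 0.224 = 11.876
NO-GO = nominal + upper_tol (largest hole = least material condition)
NO-GO = 12.1 + 0.235 = 12.335
spread = NO-GO - GO = 12.335 - 11.876 = 0.4590

0.4590


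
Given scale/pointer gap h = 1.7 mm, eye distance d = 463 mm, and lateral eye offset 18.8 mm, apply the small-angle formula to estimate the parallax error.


error = h * offset / d
= 1.7 * 18.8 / 463
= 0.0690

0.0690


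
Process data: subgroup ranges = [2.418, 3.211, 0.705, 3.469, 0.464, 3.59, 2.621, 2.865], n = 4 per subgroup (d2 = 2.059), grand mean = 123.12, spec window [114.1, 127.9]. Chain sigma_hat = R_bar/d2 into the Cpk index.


R_bar = (2.418 + 3.211 + 0.705 + 3.469 + 0.464 + 3.59 + 2.621 + 2.865) / 8 = 2.417875
sigma = R_bar / d2 = 2.417875 / 2.059 = 1.1742958
Cp = (USL - LSL)/(6*sigma) = (127.9 - 114.1)/(6*1.1742958) = 1.9586
Cpu = (127.9 - 123.12)/(3*1.1742958) = 1.3568
Cpl = (123.12 - 114.1)/(3*1.1742958) = 2.5604
Cpk = min(Cpu, Cpl) = 1.3568

1.3568


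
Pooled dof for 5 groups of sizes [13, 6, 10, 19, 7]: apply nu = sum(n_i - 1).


nu = sum_i (n_i - 1)
nu = ((13 - 1) + (6 - 1) + (10 - 1) + (19 - 1) + (7 - 1))
nu = 12 + 5 + 9 + 18 + 6
nu = 50

50


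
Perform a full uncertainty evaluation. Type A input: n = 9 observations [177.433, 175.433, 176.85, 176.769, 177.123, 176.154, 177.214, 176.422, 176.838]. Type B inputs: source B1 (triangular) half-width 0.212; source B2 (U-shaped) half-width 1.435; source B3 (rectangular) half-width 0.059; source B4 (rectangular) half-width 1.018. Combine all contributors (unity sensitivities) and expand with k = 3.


mean = (177.433 + 175.433 + 176.85 + 176.769 + 177.123 + 176.154 + 177.214 + 176.422 + 176.838) / 9 = 176.6928889
s = sqrt(sum((x - mean)^2)/(n-1)) = 0.61308165
u_A = s / sqrt(n) = 0.61308165 / sqrt(9) = 0.20436055
u_B1 = 0.212 / sqrt(6) = 0.086548638
u_B2 = 1.435 / sqrt(2) = 1.0146982
u_B3 = 0.059 / sqrt(3) = 0.034063666
u_B4 = 1.018 / sqrt(3) = 0.58774257
uc = sqrt(0.20436055^2 + 0.086548638^2 + 1.0146982^2 + 0.034063666^2 + 0.58774257^2) = 1.1939296
U = k * uc = 3 * 1.1939296
U = 3.5818

3.5818


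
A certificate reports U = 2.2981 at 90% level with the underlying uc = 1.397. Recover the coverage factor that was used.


k = U / uc
k = 2.2981 / 1.397
k = 1.645

1.645


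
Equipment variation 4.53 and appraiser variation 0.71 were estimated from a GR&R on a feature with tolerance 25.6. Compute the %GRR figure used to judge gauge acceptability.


GRR = sqrt(EV^2 + AV^2) = sqrt(4.53^2 + 0.71^2) = 4.5853026
%GRR = GRR / tol * 100 = 4.5853026 / 25.6 * 100
%GRR = 17.9113

17.9113


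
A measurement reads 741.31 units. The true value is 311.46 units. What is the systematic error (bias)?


Systematic error = measured - true
= 741.31 - 311.46
= 429.8500

429.8500


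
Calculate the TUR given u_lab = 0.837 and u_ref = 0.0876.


TUR = u_lab / u_ref
= 0.837 / 0.0876
= 9.5548

9.5548


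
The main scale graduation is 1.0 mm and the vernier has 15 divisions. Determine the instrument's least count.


LC = MSD / n_div
= 1.0 / 15
= 0.0667

0.0667


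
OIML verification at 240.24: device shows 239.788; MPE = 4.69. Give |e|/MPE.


e = indication - reference = 239.788 - 240.24 = -0.4520
|e| = 0.4520
ratio = |e| / MPE = 0.4520 / 4.69
ratio = 0.0964

0.0964


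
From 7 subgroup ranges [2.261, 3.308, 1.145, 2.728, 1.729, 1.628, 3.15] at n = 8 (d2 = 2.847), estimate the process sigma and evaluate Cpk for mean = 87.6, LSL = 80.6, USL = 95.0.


R_bar = (2.261 + 3.308 + 1.145 + 2.728 + 1.729 + 1.628 + 3.15) / 7 = 2.2784286
sigma = R_bar / d2 = 2.2784286 / 2.847 = 0.80029104
Cp = (USL - LSL)/(6*sigma) = (95.0 - 80.6)/(6*0.80029104) = 2.9989
Cpu = (95.0 - 87.6)/(3*0.80029104) = 3.0822
Cpl = (87.6 - 80.6)/(3*0.80029104) = 2.9156
Cpk = min(Cpu, Cpl) = 2.9156

2.9156


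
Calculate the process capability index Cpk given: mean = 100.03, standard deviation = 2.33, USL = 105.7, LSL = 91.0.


Cpu = (USL - mean) / (3*sigma) = (105.7 - 100.03) / (3*2.33) = 0.8112
Cpl = (mean - LSL) / (3*sigma) = (100.03 - 91.0) / (3*2.33) = 1.2918
Cpk = min(Cpu, Cpl) = 0.8112

0.8112


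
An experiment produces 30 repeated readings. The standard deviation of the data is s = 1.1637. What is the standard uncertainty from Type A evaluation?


u_A = s / sqrt(n)
u_A = 1.1637 / sqrt(30)
u_A = 1.1637 / 5.4772256
u_A = 0.2125

0.2125


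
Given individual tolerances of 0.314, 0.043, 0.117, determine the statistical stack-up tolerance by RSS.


RSS = sqrt(0.314^2 + 0.043^2 + 0.117^2)
= sqrt(0.114134)
= 0.3378

0.3378


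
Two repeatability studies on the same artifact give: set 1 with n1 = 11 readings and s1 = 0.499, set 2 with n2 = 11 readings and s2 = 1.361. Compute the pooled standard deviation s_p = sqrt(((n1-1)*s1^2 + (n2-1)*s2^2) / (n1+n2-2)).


s_p = sqrt(((n1-1)*s1^2 + (n2-1)*s2^2) / (n1+n2-2))
numerator = (11-1)*0.499^2 + (11-1)*1.361^2 = 2.49001 + 18.52321 = 21.01322
denominator = 11 + 11 - 2 = 20
s_p^2 = 21.01322 / 20 = 1.050661
s_p = sqrt(1.050661) = 1.0250

1.0250


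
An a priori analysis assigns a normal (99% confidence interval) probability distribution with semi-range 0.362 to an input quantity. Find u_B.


u_B = half_width / 2.576
u_B = 0.362 / 2.576
u_B = 0.1405

0.1405


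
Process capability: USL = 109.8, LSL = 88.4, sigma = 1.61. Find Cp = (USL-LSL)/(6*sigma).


Cp = (USL - LSL) / (6 * sigma)
= (109.8 - 88.4) / (6 * 1.61)
= 21.4000 / 9.6600
= 2.2153

2.2153


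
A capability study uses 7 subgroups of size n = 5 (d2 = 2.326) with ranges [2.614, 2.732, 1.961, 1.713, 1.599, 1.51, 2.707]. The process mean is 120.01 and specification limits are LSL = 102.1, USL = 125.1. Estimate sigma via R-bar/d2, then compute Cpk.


R_bar = (2.614 + 2.732 + 1.961 + 1.713 + 1.599 + 1.51 + 2.707) / 7 = 2.1194286
sigma = R_bar / d2 = 2.1194286 / 2.326 = 0.91119028
Cp = (USL - LSL)/(6*sigma) = (125.1 - 102.1)/(6*0.91119028) = 4.2070
Cpu = (125.1 - 120.01)/(3*0.91119028) = 1.8620
Cpl = (120.01 - 102.1)/(3*0.91119028) = 6.5519
Cpk = min(Cpu, Cpl) = 1.8620

1.8620


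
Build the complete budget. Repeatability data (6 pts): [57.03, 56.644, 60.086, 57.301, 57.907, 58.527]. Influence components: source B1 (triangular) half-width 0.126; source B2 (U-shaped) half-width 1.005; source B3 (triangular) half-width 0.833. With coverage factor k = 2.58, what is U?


mean = (57.03 + 56.644 + 60.086 + 57.301 + 57.907 + 58.527) / 6 = 57.91583333
s = sqrt(sum((x - mean)^2)/(n-1)) = 1.2540739
u_A = s / sqrt(n) = 1.2540739 / sqrt(6) = 0.51197353
u_B1 = 0.126 / sqrt(6) = 0.051439285
u_B2 = 1.005 / sqrt(2) = 0.71064232
u_B3 = 0.833 / sqrt(6) = 0.34007083
uc = sqrt(0.51197353^2 + 0.051439285^2 + 0.71064232^2 + 0.34007083^2) = 0.94096949
U = k * uc = 2.58 * 0.94096949
U = 2.4277

2.4277


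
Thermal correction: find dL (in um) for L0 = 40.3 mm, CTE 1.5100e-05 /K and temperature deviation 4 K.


dL = L * alpha * dT
= 40.3 * 1.5100e-05 * 4
= 0.0024341 mm
dL_um = 0.0024341 * 1000 = 2.4341 um

2.4341


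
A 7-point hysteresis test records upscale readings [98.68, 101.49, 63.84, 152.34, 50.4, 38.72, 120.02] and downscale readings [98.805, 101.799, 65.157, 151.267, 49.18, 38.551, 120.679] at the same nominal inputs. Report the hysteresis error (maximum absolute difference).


|98.68 - 98.805| = 0.1250
|101.49 - 101.799| = 0.3090
|63.84 - 65.157| = 1.3170
|152.34 - 151.267| = 1.0730
|50.4 - 49.18| = 1.2200
|38.72 - 38.551| = 0.1690
|120.02 - 120.679| = 0.6590
hysteresis = max(diffs) = 1.3170

1.3170


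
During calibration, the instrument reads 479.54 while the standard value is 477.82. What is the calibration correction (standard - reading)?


Correction = standard - reading
= 477.82 - 479.54
= -1.7200

-1.7200


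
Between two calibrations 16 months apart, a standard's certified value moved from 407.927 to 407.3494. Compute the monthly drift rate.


rate = (v2 - v1) / months
= (407.3494 - 407.927) / 16
= -0.5776 / 16
= -0.0361

-0.0361


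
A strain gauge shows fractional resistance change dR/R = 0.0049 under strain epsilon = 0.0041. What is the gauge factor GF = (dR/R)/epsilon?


GF = (dR/R) / epsilon
= 0.0049 / 0.0041
= 1.1951

1.1951


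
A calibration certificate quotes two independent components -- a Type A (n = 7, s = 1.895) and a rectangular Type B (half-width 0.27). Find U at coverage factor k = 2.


u_A = s / sqrt(n) = 1.895 / sqrt(7) = 0.71624268
u_B = half_width / sqrt(3) = 0.27 / sqrt(3) = 0.15588457
uc = sqrt(u_A^2 + u_B^2) = sqrt(0.71624268^2 + 0.15588457^2) = 0.73300994
U = k * uc = 2 * 0.73300994
U = 1.4660

1.4660


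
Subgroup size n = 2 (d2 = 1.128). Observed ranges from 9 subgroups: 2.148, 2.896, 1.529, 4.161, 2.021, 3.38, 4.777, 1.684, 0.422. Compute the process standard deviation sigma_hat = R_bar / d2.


R_bar = (2.148 + 2.896 + 1.529 + 4.161 + 2.021 + 3.38 + 4.777 + 1.684 + 0.422) / 9
R_bar = 23.018 / 9 = 2.5575556
sigma_hat = R_bar / d2 = 2.5575556 / 1.128 = 2.2673

2.2673


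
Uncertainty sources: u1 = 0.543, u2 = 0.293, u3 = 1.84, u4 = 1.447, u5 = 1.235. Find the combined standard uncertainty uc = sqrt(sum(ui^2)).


uc = sqrt(0.543^2 + 0.293^2 + 1.84^2 + 1.447^2 + 1.235^2)
uc = sqrt(7.385332)
uc = 2.7176

2.7176


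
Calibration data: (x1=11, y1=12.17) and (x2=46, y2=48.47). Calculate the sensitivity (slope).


slope = (y2 - y1) / (x2 - x1)
= (48.47 - 12.17) / (46 - 11)
= 36.3000 / 35
= 1.0371

1.0371


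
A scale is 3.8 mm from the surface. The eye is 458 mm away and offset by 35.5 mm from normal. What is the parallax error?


error = h * offset / d
= 3.8 * 35.5 / 458
= 0.2945

0.2945


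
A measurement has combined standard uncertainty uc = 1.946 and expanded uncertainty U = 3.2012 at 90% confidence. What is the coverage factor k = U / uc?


k = U / uc
k = 3.2012 / 1.946
k = 1.645

1.645


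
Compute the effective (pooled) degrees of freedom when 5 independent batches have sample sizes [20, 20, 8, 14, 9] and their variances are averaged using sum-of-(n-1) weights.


nu = sum_i (n_i - 1)
nu = ((20 - 1) + (20 - 1) + (8 - 1) + (14 - 1) + (9 - 1))
nu = 19 + 19 + 7 + 13 + 8
nu = 66

66


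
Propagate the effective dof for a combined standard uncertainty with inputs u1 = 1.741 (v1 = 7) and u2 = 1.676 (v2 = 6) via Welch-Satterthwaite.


uc = sqrt(u1^2 + u2^2) = sqrt(1.741^2 + 1.676^2) = 2.416621
v_eff = uc^4 / (u1^4/v1 + u2^4/v2)
= 2.416621^4 / (1.741^4/7 + 1.676^4/6)
= 34.106266 / 2.6275508
v_eff = 12.9802

12.9802


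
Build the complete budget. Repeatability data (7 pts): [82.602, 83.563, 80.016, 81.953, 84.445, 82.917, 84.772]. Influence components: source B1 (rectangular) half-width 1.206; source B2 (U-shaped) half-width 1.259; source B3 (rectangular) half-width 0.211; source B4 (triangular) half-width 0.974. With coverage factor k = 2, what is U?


mean = (82.602 + 83.563 + 80.016 + 81.953 + 84.445 + 82.917 + 84.772) / 7 = 82.89542857
s = sqrt(sum((x - mean)^2)/(n-1)) = 1.6142175
u_A = s / sqrt(n) = 1.6142175 / sqrt(7) = 0.61011687
u_B1 = 1.206 / sqrt(3) = 0.69628442
u_B2 = 1.259 / sqrt(2) = 0.89024744
u_B3 = 0.211 / sqrt(3) = 0.12182091
u_B4 = 0.974 / sqrt(6) = 0.39763383
uc = sqrt(0.61011687^2 + 0.69628442^2 + 0.89024744^2 + 0.12182091^2 + 0.39763383^2) = 1.3500178
U = k * uc = 2 * 1.3500178
U = 2.7000

2.7000


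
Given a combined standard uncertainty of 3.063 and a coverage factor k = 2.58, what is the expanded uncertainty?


U = k * uc
U = 2.58 * 3.063
U = 7.9025

7.9025


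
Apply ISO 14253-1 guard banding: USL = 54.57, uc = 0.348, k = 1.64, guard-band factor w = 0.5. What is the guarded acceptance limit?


U = k * uc = 1.64 * 0.348 = 0.57072
guard band g = w * U = 0.5 * 0.57072 = 0.28536
AL = USL - g = 54.57 - 0.28536
AL = 54.2846

54.2846


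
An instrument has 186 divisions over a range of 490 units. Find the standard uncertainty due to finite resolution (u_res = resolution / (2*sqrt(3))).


resolution = range / divisions
resolution = 490 / 186 = 2.6344086
u_res = resolution / (2*sqrt(3))
u_res = 2.6344086 / 3.4641016
u_res = 0.7605

0.7605


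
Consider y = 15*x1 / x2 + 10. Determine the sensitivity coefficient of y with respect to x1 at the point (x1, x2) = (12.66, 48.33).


y = 15*x1 / x2 + 10
dy/dx1 = 15/x2
Evaluate at x2 = 48.33: c1 = 15 / 48.33
c1 = 0.3104

0.3104


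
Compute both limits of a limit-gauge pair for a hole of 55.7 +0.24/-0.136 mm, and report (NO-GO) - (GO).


GO = nominal - lower_tol (smallest hole = maximum material condition)
GO = 55.7 - 0.136 = 55.564
NO-GO = nominal + upper_tol (largest hole = least material condition)
NO-GO = 55.7 + 0.24 = 55.94
spread = NO-GO - GO = 55.94 - 55.564 = 0.3760

0.3760


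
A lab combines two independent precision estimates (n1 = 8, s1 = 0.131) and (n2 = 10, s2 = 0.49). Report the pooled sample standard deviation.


s_p = sqrt(((n1-1)*s1^2 + (n2-1)*s2^2) / (n1+n2-2))
numerator = (8-1)*0.131^2 + (10-1)*0.49^2 = 0.120127 + 2.1609 = 2.281027
denominator = 8 + 10 - 2 = 16
s_p^2 = 2.281027 / 16 = 0.14256419
s_p = sqrt(0.14256419) = 0.3776

0.3776


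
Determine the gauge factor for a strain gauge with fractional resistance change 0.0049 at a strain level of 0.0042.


GF = (dR/R) / epsilon
= 0.0049 / 0.0042
= 1.1667

1.1667


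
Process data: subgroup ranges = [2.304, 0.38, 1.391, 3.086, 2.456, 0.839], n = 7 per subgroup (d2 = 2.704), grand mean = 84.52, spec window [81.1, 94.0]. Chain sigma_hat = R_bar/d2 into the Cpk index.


R_bar = (2.304 + 0.38 + 1.391 + 3.086 + 2.456 + 0.839) / 6 = 1.7426667
sigma = R_bar / d2 = 1.7426667 / 2.704 = 0.64447733
Cp = (USL - LSL)/(6*sigma) = (94.0 - 81.1)/(6*0.64447733) = 3.3360
Cpu = (94.0 - 84.52)/(3*0.64447733) = 4.9032
Cpl = (84.52 - 81.1)/(3*0.64447733) = 1.7689
Cpk = min(Cpu, Cpl) = 1.7689

1.7689


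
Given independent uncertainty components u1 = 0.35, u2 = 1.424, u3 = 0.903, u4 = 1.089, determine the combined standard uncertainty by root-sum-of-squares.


uc = sqrt(0.35^2 + 1.424^2 + 0.903^2 + 1.089^2)
uc = sqrt(4.151606)
uc = 2.0375

2.0375


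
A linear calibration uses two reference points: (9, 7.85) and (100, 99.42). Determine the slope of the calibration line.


slope = (y2 - y1) / (x2 - x1)
= (99.42 - 7.85) / (100 - 9)
= 91.5700 / 91
= 1.0063

1.0063


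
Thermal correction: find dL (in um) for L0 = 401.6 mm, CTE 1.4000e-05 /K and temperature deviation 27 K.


dL = L * alpha * dT
= 401.6 * 1.4000e-05 * 27
= 0.1518048 mm
dL_um = 0.1518048 * 1000 = 151.8048 um

151.8048


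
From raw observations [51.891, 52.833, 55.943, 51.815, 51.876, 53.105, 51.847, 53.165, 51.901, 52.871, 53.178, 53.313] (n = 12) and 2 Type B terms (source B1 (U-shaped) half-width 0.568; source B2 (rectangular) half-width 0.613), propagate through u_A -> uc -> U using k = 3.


mean = (51.891 + 52.833 + 55.943 + 51.815 + 51.876 + 53.105 + 51.847 + 53.165 + 51.901 + 52.871 + 53.178 + 53.313) / 12 = 52.8115
s = sqrt(sum((x - mean)^2)/(n-1)) = 1.1631457
u_A = s / sqrt(n) = 1.1631457 / sqrt(12) = 0.33577124
u_B1 = 0.568 / sqrt(2) = 0.40163665
u_B2 = 0.613 / sqrt(3) = 0.35391572
uc = sqrt(0.33577124^2 + 0.40163665^2 + 0.35391572^2) = 0.63191033
U = k * uc = 3 * 0.63191033
U = 1.8957

1.8957


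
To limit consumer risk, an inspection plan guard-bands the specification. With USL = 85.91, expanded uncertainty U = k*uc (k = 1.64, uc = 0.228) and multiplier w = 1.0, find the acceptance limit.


U = k * uc = 1.64 * 0.228 = 0.37392
guard band g = w * U = 1.0 * 0.37392 = 0.37392
AL = USL - g = 85.91 - 0.37392
AL = 85.5361

85.5361
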